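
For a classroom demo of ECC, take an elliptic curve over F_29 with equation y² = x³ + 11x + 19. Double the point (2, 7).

(24, 19)

tangent at (2, 7): λ = (3·2² + 11)/(2·7) ≡ 23/14. 14⁻¹ ≡ 27 (mod 29), so λ ≡ 23·27 ≡ 12.
  x = λ² - 2 - 2 = 144 - 4 ≡ 24; y = λ·(2 - 24) - 7 ≡ 19. → (24, 19)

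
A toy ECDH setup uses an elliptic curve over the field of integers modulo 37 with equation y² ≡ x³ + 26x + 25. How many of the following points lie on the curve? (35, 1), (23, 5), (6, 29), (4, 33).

2

(35, 1): 1² ≡ 1, rhs ≡ 2 → off.
(23, 5): 5² ≡ 25, rhs ≡ 25 → on.
(6, 29): 29² ≡ 27, rhs ≡ 27 → on.
(4, 33): 33² ≡ 16, rhs ≡ 8 → off.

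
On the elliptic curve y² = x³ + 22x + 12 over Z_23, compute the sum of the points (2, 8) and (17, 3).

(2, 8) + (17, 3). λ = (3 - 8)/(17 - 2) ≡ 18/15 mod 23. 15⁻¹ ≡ 20 (mod 23) since 15·20 = 300 ≡ 1, so λ ≡ 15.
  x = λ² - 2 - 17 = 225 - 19 ≡ 22; y = λ·(2 - 22) - 8 ≡ 14. → (22, 14)

(22, 14)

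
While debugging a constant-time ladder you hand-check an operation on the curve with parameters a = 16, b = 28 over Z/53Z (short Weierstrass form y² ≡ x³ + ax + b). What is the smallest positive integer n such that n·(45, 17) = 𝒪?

2P: tangent at (45, 17): λ = (3·45² + 16)/(2·17) ≡ 49/34. 34⁻¹ ≡ 39 (mod 53), so λ ≡ 49·39 ≡ 3.
  x = λ² - 45 - 45 = 9 - 90 ≡ 25; y = λ·(45 - 25) - 17 ≡ 43. → (25, 43)
3P: (25, 43) + (45, 17). λ = (17 - 43)/(45 - 25) ≡ 27/20 mod 53. 20⁻¹ ≡ 8 (mod 53) since 20·8 = 160 ≡ 1, so λ ≡ 4.
  x = λ² - 25 - 45 = 16 - 70 ≡ 52; y = λ·(25 - 52) - 43 ≡ 8. → (52, 8)
4P: (52, 8) + (45, 17). λ = (17 - 8)/(45 - 52) ≡ 9/46 mod 53. 46⁻¹ ≡ 15 (mod 53) since 46·15 = 690 ≡ 1, so λ ≡ 29.
  x = λ² - 52 - 45 = 841 - 97 ≡ 2; y = λ·(52 - 2) - 8 ≡ 11. → (2, 11)
5P: (2, 11) + (45, 17). λ = (17 - 11)/(45 - 2) ≡ 6/43 mod 53. 43⁻¹ ≡ 37 (mod 53), so λ ≡ 10.
  x = λ² - 2 - 45 = 100 - 47 ≡ 0; y = λ·(2 - 0) - 11 ≡ 9. → (0, 9)
6P: (0, 9) + (45, 17). λ = (17 - 9)/(45 - 0) ≡ 8/45 mod 53. 45⁻¹ ≡ 33 (mod 53), so λ ≡ 52.
  x = λ² - 0 - 45 = 2704 - 45 ≡ 9; y = λ·(0 - 9) - 9 ≡ 0. → (9, 0)
7P: (9, 0) + (45, 17). λ = (17 - 0)/(45 - 9) ≡ 17/36 mod 53. 36⁻¹ ≡ 28 (mod 53), so λ ≡ 52.
  x = λ² - 9 - 45 = 2704 - 54 ≡ 0; y = λ·(9 - 0) - 0 ≡ 44. → (0, 44)
8P: (0, 44) + (45, 17). λ = (17 - 44)/(45 - 0) ≡ 26/45 mod 53. 45⁻¹ ≡ 33 (mod 53), so λ ≡ 10.
  x = λ² - 0 - 45 = 100 - 45 ≡ 2; y = λ·(0 - 2) - 44 ≡ 42. → (2, 42)
9P: (2, 42) + (45, 17). λ = (17 - 42)/(45 - 2) ≡ 28/43 mod 53. 43⁻¹ ≡ 37 (mod 53), so λ ≡ 29.
  x = λ² - 2 - 45 = 841 - 47 ≡ 52; y = λ·(2 - 52) - 42 ≡ 45. → (52, 45)
10P: (52, 45) + (45, 17). λ = (17 - 45)/(45 - 52) ≡ 25/46 mod 53. 46⁻¹ ≡ 15 (mod 53) since 46·15 = 690 ≡ 1, so λ ≡ 4.
  x = λ² - 52 - 45 = 16 - 97 ≡ 25; y = λ·(52 - 25) - 45 ≡ 10. → (25, 10)
11P: (25, 10) + (45, 17). λ = (17 - 10)/(45 - 25) ≡ 7/20 mod 53. 20⁻¹ ≡ 8 (mod 53) since 20·8 = 160 ≡ 1, so λ ≡ 3.
  x = λ² - 25 - 45 = 9 - 70 ≡ 45; y = λ·(25 - 45) - 10 ≡ 36. → (45, 36)
12P: (45, 36) + (45, 17): same x and y₁ ≡ -y₂, so the sum is 𝒪.
12P = 𝒪, so the order is 12.

12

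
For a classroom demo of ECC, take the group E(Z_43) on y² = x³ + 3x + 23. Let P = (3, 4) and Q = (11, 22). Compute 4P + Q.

(13, 25)

First 4P:
Repeated addition: build up to 4P.
2P: tangent at (3, 4): λ = (3·3² + 3)/(2·4) ≡ 30/8. 8⁻¹ ≡ 27 (mod 43) since 8·27 = 216 ≡ 1, so λ ≡ 30·27 ≡ 36.
  x = λ² - 3 - 3 = 1296 - 6 ≡ 0; y = λ·(3 - 0) - 4 ≡ 18. → (0, 18)
3P: (0, 18) + (3, 4). λ = (4 - 18)/(3 - 0) ≡ 29/3 mod 43. 3⁻¹ ≡ 29 (mod 43) since 3·29 = 87 ≡ 1, so λ ≡ 24.
  x = λ² - 0 - 3 = 576 - 3 ≡ 14; y = λ·(0 - 14) - 18 ≡ 33. → (14, 33)
4P: (14, 33) + (3, 4). λ = (4 - 33)/(3 - 14) ≡ 14/32 mod 43. 32⁻¹ ≡ 39 (mod 43) since 32·39 = 1248 ≡ 1, so λ ≡ 30.
  x = λ² - 14 - 3 = 900 - 17 ≡ 23; y = λ·(14 - 23) - 33 ≡ 41. → (23, 41)
4P = (23, 41).
Finally 4P + Q:
(23, 41) + (11, 22). λ = (22 - 41)/(11 - 23) ≡ 24/31 mod 43. 31⁻¹ ≡ 25 (mod 43) since 31·25 = 775 ≡ 1, so λ ≡ 41.
  x = λ² - 23 - 11 = 1681 - 34 ≡ 13; y = λ·(23 - 13) - 41 ≡ 25. → (13, 25)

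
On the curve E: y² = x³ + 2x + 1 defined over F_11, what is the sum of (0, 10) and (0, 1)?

O

The two points share x = 0 and their y-coordinates satisfy 10 + 1 ≡ 0 (mod 11), so they are inverses. Their sum is ∞.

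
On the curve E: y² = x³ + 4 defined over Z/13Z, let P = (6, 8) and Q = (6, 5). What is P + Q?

The two points share x = 6 and their y-coordinates satisfy 8 + 5 ≡ 0 (mod 13), so they are inverses. Their sum is 𝒪.

O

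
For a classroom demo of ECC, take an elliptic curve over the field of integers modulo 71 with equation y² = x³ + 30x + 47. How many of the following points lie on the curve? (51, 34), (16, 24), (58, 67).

(51, 34): 34² ≡ 20, rhs ≡ 38 → off.
(16, 24): 24² ≡ 8, rhs ≡ 8 → on.
(58, 67): 67² ≡ 16, rhs ≡ 16 → on.

2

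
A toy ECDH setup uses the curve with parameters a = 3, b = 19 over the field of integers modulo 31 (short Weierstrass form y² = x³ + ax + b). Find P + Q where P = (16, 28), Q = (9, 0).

(16, 28) + (9, 0). λ = (0 - 28)/(9 - 16) ≡ 3/24 mod 31. 24⁻¹ ≡ 22 (mod 31) since 24·22 = 528 ≡ 1, so λ ≡ 4.
  x = λ² - 16 - 9 = 16 - 25 ≡ 22; y = λ·(16 - 22) - 28 ≡ 10. → (22, 10)

(22, 10)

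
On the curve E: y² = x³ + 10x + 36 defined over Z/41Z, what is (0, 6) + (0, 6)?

(36, 5)

tangent at (0, 6): λ = (3·0² + 10)/(2·6) ≡ 10/12. 12⁻¹ ≡ 24 (mod 41), so λ ≡ 10·24 ≡ 35.
  x = λ² - 0 - 0 = 1225 - 0 ≡ 36; y = λ·(0 - 36) - 6 ≡ 5. → (36, 5)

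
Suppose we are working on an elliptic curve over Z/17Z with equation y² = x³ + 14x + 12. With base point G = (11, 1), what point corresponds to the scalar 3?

(9, 0)

Repeated addition: build up to 3G.
2G: tangent at (11, 1): λ = (3·11² + 14)/(2·1) ≡ 3/2. 2⁻¹ ≡ 9 (mod 17) since 2·9 = 18 ≡ 1, so λ ≡ 3·9 ≡ 10.
  x = λ² - 11 - 11 = 100 - 22 ≡ 10; y = λ·(11 - 10) - 1 ≡ 9. → (10, 9)
3G: (10, 9) + (11, 1). λ = (1 - 9)/(11 - 10) ≡ 9/1 mod 17. 1⁻¹ ≡ 1 (mod 17) since 1·1 = 1 ≡ 1, so λ ≡ 9.
  x = λ² - 10 - 11 = 81 - 21 ≡ 9; y = λ·(10 - 9) - 9 ≡ 0. → (9, 0)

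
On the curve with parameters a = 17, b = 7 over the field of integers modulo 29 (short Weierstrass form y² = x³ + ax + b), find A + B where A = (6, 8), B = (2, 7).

(6, 8) + (2, 7). λ = (7 - 8)/(2 - 6) ≡ 28/25 mod 29. 25⁻¹ ≡ 7 (mod 29), so λ ≡ 22.
  x = λ² - 6 - 2 = 484 - 8 ≡ 12; y = λ·(6 - 12) - 8 ≡ 5. → (12, 5)

(12, 5)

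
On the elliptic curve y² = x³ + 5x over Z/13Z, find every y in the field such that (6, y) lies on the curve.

5, 8

x³ + 5x + 0 = 246 ≡ 12 (mod 13).
Square roots of 12 mod 13: 5 and 8 (since 5² = 25 ≡ 12).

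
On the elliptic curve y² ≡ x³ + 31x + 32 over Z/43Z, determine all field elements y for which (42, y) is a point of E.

0

x³ + 31x + 32 = 75422 ≡ 0 (mod 43).
Only y = 0 satisfies y² ≡ 0.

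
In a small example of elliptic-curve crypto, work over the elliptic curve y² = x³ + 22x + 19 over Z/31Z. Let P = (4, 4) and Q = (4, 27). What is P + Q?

O

The two points share x = 4 and their y-coordinates satisfy 4 + 27 ≡ 0 (mod 31), so they are inverses. Their sum is ∞.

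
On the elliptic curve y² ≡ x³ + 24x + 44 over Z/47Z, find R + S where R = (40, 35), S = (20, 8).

(40, 35) + (20, 8). λ = (8 - 35)/(20 - 40) ≡ 20/27 mod 47. 27⁻¹ ≡ 7 (mod 47), so λ ≡ 46.
  x = λ² - 40 - 20 = 2116 - 60 ≡ 35; y = λ·(40 - 35) - 35 ≡ 7. → (35, 7)

(35, 7)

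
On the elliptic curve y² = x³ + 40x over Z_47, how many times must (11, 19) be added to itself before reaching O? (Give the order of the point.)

2P: tangent at (11, 19): λ = (3·11² + 40)/(2·19) ≡ 27/38. 38⁻¹ ≡ 26 (mod 47), so λ ≡ 27·26 ≡ 44.
  x = λ² - 11 - 11 = 1936 - 22 ≡ 34; y = λ·(11 - 34) - 19 ≡ 3. → (34, 3)
3P: (34, 3) + (11, 19). λ = (19 - 3)/(11 - 34) ≡ 16/24 mod 47. 24⁻¹ ≡ 2 (mod 47), so λ ≡ 32.
  x = λ² - 34 - 11 = 1024 - 45 ≡ 39; y = λ·(34 - 39) - 3 ≡ 25. → (39, 25)
4P: (39, 25) + (11, 19). λ = (19 - 25)/(11 - 39) ≡ 41/19 mod 47. 19⁻¹ ≡ 5 (mod 47) since 19·5 = 95 ≡ 1, so λ ≡ 17.
  x = λ² - 39 - 11 = 289 - 50 ≡ 4; y = λ·(39 - 4) - 25 ≡ 6. → (4, 6)
5P: (4, 6) + (11, 19). λ = (19 - 6)/(11 - 4) ≡ 13/7 mod 47. 7⁻¹ ≡ 27 (mod 47) since 7·27 = 189 ≡ 1, so λ ≡ 22.
  x = λ² - 4 - 11 = 484 - 15 ≡ 46; y = λ·(4 - 46) - 6 ≡ 10. → (46, 10)
6P: (46, 10) + (11, 19). λ = (19 - 10)/(11 - 46) ≡ 9/12 mod 47. 12⁻¹ ≡ 4 (mod 47), so λ ≡ 36.
  x = λ² - 46 - 11 = 1296 - 57 ≡ 17; y = λ·(46 - 17) - 10 ≡ 0. → (17, 0)
7P: (17, 0) + (11, 19). λ = (19 - 0)/(11 - 17) ≡ 19/41 mod 47. 41⁻¹ ≡ 39 (mod 47) since 41·39 = 1599 ≡ 1, so λ ≡ 36.
  x = λ² - 17 - 11 = 1296 - 28 ≡ 46; y = λ·(17 - 46) - 0 ≡ 37. → (46, 37)
8P: (46, 37) + (11, 19). λ = (19 - 37)/(11 - 46) ≡ 29/12 mod 47. 12⁻¹ ≡ 4 (mod 47) since 12·4 = 48 ≡ 1, so λ ≡ 22.
  x = λ² - 46 - 11 = 484 - 57 ≡ 4; y = λ·(46 - 4) - 37 ≡ 41. → (4, 41)
9P: (4, 41) + (11, 19). λ = (19 - 41)/(11 - 4) ≡ 25/7 mod 47. 7⁻¹ ≡ 27 (mod 47) since 7·27 = 189 ≡ 1, so λ ≡ 17.
  x = λ² - 4 - 11 = 289 - 15 ≡ 39; y = λ·(4 - 39) - 41 ≡ 22. → (39, 22)
10P: (39, 22) + (11, 19). λ = (19 - 22)/(11 - 39) ≡ 44/19 mod 47. 19⁻¹ ≡ 5 (mod 47), so λ ≡ 32.
  x = λ² - 39 - 11 = 1024 - 50 ≡ 34; y = λ·(39 - 34) - 22 ≡ 44. → (34, 44)
11P: (34, 44) + (11, 19). λ = (19 - 44)/(11 - 34) ≡ 22/24 mod 47. 24⁻¹ ≡ 2 (mod 47) since 24·2 = 48 ≡ 1, so λ ≡ 44.
  x = λ² - 34 - 11 = 1936 - 45 ≡ 11; y = λ·(34 - 11) - 44 ≡ 28. → (11, 28)
12P: (11, 28) + (11, 19): same x and y₁ ≡ -y₂, so the sum is O.
12P = O, so the order is 12.

12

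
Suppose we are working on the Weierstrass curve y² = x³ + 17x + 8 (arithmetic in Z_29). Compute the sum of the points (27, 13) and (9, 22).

(15, 10)

(27, 13) + (9, 22). λ = (22 - 13)/(9 - 27) ≡ 9/11 mod 29. 11⁻¹ ≡ 8 (mod 29), so λ ≡ 14.
  x = λ² - 27 - 9 = 196 - 36 ≡ 15; y = λ·(27 - 15) - 13 ≡ 10. → (15, 10)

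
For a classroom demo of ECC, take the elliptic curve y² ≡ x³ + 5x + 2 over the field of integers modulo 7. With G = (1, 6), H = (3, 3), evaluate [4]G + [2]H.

(0, 3)

First 4G:
Repeated addition: build up to 4G.
2G: tangent at (1, 6): λ = (3·1² + 5)/(2·6) ≡ 1/5. 5⁻¹ ≡ 3 (mod 7), so λ ≡ 1·3 ≡ 3.
  x = λ² - 1 - 1 = 9 - 2 ≡ 0; y = λ·(1 - 0) - 6 ≡ 4. → (0, 4)
3G: (0, 4) + (1, 6). λ = (6 - 4)/(1 - 0) ≡ 2/1 mod 7. 1⁻¹ ≡ 1 (mod 7) since 1·1 = 1 ≡ 1, so λ ≡ 2.
  x = λ² - 0 - 1 = 4 - 1 ≡ 3; y = λ·(0 - 3) - 4 ≡ 4. → (3, 4)
4G: (3, 4) + (1, 6). λ = (6 - 4)/(1 - 3) ≡ 2/5 mod 7. 5⁻¹ ≡ 3 (mod 7), so λ ≡ 6.
  x = λ² - 3 - 1 = 36 - 4 ≡ 4; y = λ·(3 - 4) - 4 ≡ 4. → (4, 4)
4G = (4, 4).
Next 2H:
Repeated addition: build up to 2H.
2H: tangent at (3, 3): λ = (3·3² + 5)/(2·3) ≡ 4/6. 6⁻¹ ≡ 6 (mod 7) since 6·6 = 36 ≡ 1, so λ ≡ 4·6 ≡ 3.
  x = λ² - 3 - 3 = 9 - 6 ≡ 3; y = λ·(3 - 3) - 3 ≡ 4. → (3, 4)
2H = (3, 4).
Finally 4G + 2H:
(4, 4) + (3, 4). λ = (4 - 4)/(3 - 4) ≡ 0/6 mod 7. 6⁻¹ ≡ 6 (mod 7) since 6·6 = 36 ≡ 1, so λ ≡ 0.
  x = λ² - 4 - 3 = 0 - 7 ≡ 0; y = λ·(4 - 0) - 4 ≡ 3. → (0, 3)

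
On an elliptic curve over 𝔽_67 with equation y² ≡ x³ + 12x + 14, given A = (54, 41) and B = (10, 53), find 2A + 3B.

First 2A:
Repeated addition: build up to 2A.
2A: tangent at (54, 41): λ = (3·54² + 12)/(2·41) ≡ 50/15. 15⁻¹ ≡ 9 (mod 67), so λ ≡ 50·9 ≡ 48.
  x = λ² - 54 - 54 = 2304 - 108 ≡ 52; y = λ·(54 - 52) - 41 ≡ 55. → (52, 55)
2A = (52, 55).
Next 3B:
Repeated addition: build up to 3B.
2B: tangent at (10, 53): λ = (3·10² + 12)/(2·53) ≡ 44/39. 39⁻¹ ≡ 55 (mod 67) since 39·55 = 2145 ≡ 1, so λ ≡ 44·55 ≡ 8.
  x = λ² - 10 - 10 = 64 - 20 ≡ 44; y = λ·(10 - 44) - 53 ≡ 10. → (44, 10)
3B: (44, 10) + (10, 53). λ = (53 - 10)/(10 - 44) ≡ 43/33 mod 67. 33⁻¹ ≡ 65 (mod 67), so λ ≡ 48.
  x = λ² - 44 - 10 = 2304 - 54 ≡ 39; y = λ·(44 - 39) - 10 ≡ 29. → (39, 29)
3B = (39, 29).
Finally 2A + 3B:
(52, 55) + (39, 29). λ = (29 - 55)/(39 - 52) ≡ 41/54 mod 67. 54⁻¹ ≡ 36 (mod 67), so λ ≡ 2.
  x = λ² - 52 - 39 = 4 - 91 ≡ 47; y = λ·(52 - 47) - 55 ≡ 22. → (47, 22)

(47, 22)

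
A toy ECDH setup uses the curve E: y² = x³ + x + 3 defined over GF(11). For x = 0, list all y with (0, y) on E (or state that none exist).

5, 6

x³ + 1x + 3 = 3 ≡ 3 (mod 11).
Square roots of 3 mod 11: 5 and 6 (since 5² = 25 ≡ 3).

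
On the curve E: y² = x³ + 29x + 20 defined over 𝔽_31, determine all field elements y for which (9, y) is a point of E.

7, 24

x³ + 29x + 20 = 1010 ≡ 18 (mod 31).
Square roots of 18 mod 31: 7 and 24 (since 7² = 49 ≡ 18).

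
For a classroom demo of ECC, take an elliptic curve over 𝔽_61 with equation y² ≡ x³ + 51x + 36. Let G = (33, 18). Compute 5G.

Double-and-add on 5 = (101)₂. Start with G = (33, 18) for the leading 1-bit.
double: tangent at (33, 18): λ = (3·33² + 51)/(2·18) ≡ 24/36. 36⁻¹ ≡ 39 (mod 61), so λ ≡ 24·39 ≡ 21.
  x = λ² - 33 - 33 = 441 - 66 ≡ 9; y = λ·(33 - 9) - 18 ≡ 59. → (9, 59)
double: tangent at (9, 59): λ = (3·9² + 51)/(2·59) ≡ 50/57. 57⁻¹ ≡ 15 (mod 61), so λ ≡ 50·15 ≡ 18.
  x = λ² - 9 - 9 = 324 - 18 ≡ 1; y = λ·(9 - 1) - 59 ≡ 24. → (1, 24)
add G: (1, 24) + (33, 18). λ = (18 - 24)/(33 - 1) ≡ 55/32 mod 61. 32⁻¹ ≡ 21 (mod 61) since 32·21 = 672 ≡ 1, so λ ≡ 57.
  x = λ² - 1 - 33 = 3249 - 34 ≡ 43; y = λ·(1 - 43) - 24 ≡ 22. → (43, 22)

(43, 22)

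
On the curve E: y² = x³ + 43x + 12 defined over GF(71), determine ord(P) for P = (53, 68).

10

2P: tangent at (53, 68): λ = (3·53² + 43)/(2·68) ≡ 21/65. 65⁻¹ ≡ 59 (mod 71), so λ ≡ 21·59 ≡ 32.
  x = λ² - 53 - 53 = 1024 - 106 ≡ 66; y = λ·(53 - 66) - 68 ≡ 13. → (66, 13)
3P: (66, 13) + (53, 68). λ = (68 - 13)/(53 - 66) ≡ 55/58 mod 71. 58⁻¹ ≡ 60 (mod 71), so λ ≡ 34.
  x = λ² - 66 - 53 = 1156 - 119 ≡ 43; y = λ·(66 - 43) - 13 ≡ 59. → (43, 59)
4P: (43, 59) + (53, 68). λ = (68 - 59)/(53 - 43) ≡ 9/10 mod 71. 10⁻¹ ≡ 64 (mod 71), so λ ≡ 8.
  x = λ² - 43 - 53 = 64 - 96 ≡ 39; y = λ·(43 - 39) - 59 ≡ 44. → (39, 44)
5P: (39, 44) + (53, 68). λ = (68 - 44)/(53 - 39) ≡ 24/14 mod 71. 14⁻¹ ≡ 66 (mod 71), so λ ≡ 22.
  x = λ² - 39 - 53 = 484 - 92 ≡ 37; y = λ·(39 - 37) - 44 ≡ 0. → (37, 0)
6P: (37, 0) + (53, 68). λ = (68 - 0)/(53 - 37) ≡ 68/16 mod 71. 16⁻¹ ≡ 40 (mod 71), so λ ≡ 22.
  x = λ² - 37 - 53 = 484 - 90 ≡ 39; y = λ·(37 - 39) - 0 ≡ 27. → (39, 27)
7P: (39, 27) + (53, 68). λ = (68 - 27)/(53 - 39) ≡ 41/14 mod 71. 14⁻¹ ≡ 66 (mod 71), so λ ≡ 8.
  x = λ² - 39 - 53 = 64 - 92 ≡ 43; y = λ·(39 - 43) - 27 ≡ 12. → (43, 12)
8P: (43, 12) + (53, 68). λ = (68 - 12)/(53 - 43) ≡ 56/10 mod 71. 10⁻¹ ≡ 64 (mod 71), so λ ≡ 34.
  x = λ² - 43 - 53 = 1156 - 96 ≡ 66; y = λ·(43 - 66) - 12 ≡ 58. → (66, 58)
9P: (66, 58) + (53, 68). λ = (68 - 58)/(53 - 66) ≡ 10/58 mod 71. 58⁻¹ ≡ 60 (mod 71), so λ ≡ 32.
  x = λ² - 66 - 53 = 1024 - 119 ≡ 53; y = λ·(66 - 53) - 58 ≡ 3. → (53, 3)
10P: (53, 3) + (53, 68): same x and y₁ ≡ -y₂, so the sum is 𝒪.
10P = 𝒪, so the order is 10.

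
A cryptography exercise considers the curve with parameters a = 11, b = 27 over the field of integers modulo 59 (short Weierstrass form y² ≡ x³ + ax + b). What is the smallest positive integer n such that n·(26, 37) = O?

3

2P: tangent at (26, 37): λ = (3·26² + 11)/(2·37) ≡ 33/15. 15⁻¹ ≡ 4 (mod 59), so λ ≡ 33·4 ≡ 14.
  x = λ² - 26 - 26 = 196 - 52 ≡ 26; y = λ·(26 - 26) - 37 ≡ 22. → (26, 22)
3P: (26, 22) + (26, 37): same x and y₁ ≡ -y₂, so the sum is O.
3P = O, so the order is 3.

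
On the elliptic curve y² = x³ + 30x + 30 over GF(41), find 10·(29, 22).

(15, 1)

Write Q = (29, 22).
Double-and-add on 10 = (1010)₂. Start with Q = (29, 22) for the leading 1-bit.
double: tangent at (29, 22): λ = (3·29² + 30)/(2·22) ≡ 11/3. 3⁻¹ ≡ 14 (mod 41), so λ ≡ 11·14 ≡ 31.
  x = λ² - 29 - 29 = 961 - 58 ≡ 1; y = λ·(29 - 1) - 22 ≡ 26. → (1, 26)
double: tangent at (1, 26): λ = (3·1² + 30)/(2·26) ≡ 33/11. 11⁻¹ ≡ 15 (mod 41) since 11·15 = 165 ≡ 1, so λ ≡ 33·15 ≡ 3.
  x = λ² - 1 - 1 = 9 - 2 ≡ 7; y = λ·(1 - 7) - 26 ≡ 38. → (7, 38)
add Q: (7, 38) + (29, 22). λ = (22 - 38)/(29 - 7) ≡ 25/22 mod 41. 22⁻¹ ≡ 28 (mod 41), so λ ≡ 3.
  x = λ² - 7 - 29 = 9 - 36 ≡ 14; y = λ·(7 - 14) - 38 ≡ 23. → (14, 23)
double: tangent at (14, 23): λ = (3·14² + 30)/(2·23) ≡ 3/5. 5⁻¹ ≡ 33 (mod 41), so λ ≡ 3·33 ≡ 17.
  x = λ² - 14 - 14 = 289 - 28 ≡ 15; y = λ·(14 - 15) - 23 ≡ 1. → (15, 1)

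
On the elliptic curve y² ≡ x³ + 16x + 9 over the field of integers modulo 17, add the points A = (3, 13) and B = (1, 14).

(9, 7)

(3, 13) + (1, 14). λ = (14 - 13)/(1 - 3) ≡ 1/15 mod 17. 15⁻¹ ≡ 8 (mod 17) since 15·8 = 120 ≡ 1, so λ ≡ 8.
  x = λ² - 3 - 1 = 64 - 4 ≡ 9; y = λ·(3 - 9) - 13 ≡ 7. → (9, 7)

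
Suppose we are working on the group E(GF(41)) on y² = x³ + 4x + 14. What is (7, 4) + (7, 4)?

(29, 1)

tangent at (7, 4): λ = (3·7² + 4)/(2·4) ≡ 28/8. 8⁻¹ ≡ 36 (mod 41) since 8·36 = 288 ≡ 1, so λ ≡ 28·36 ≡ 24.
  x = λ² - 7 - 7 = 576 - 14 ≡ 29; y = λ·(7 - 29) - 4 ≡ 1. → (29, 1)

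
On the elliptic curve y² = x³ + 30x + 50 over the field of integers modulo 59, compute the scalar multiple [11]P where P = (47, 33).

Double-and-add on 11 = (1011)₂. Start with P = (47, 33) for the leading 1-bit.
double: tangent at (47, 33): λ = (3·47² + 30)/(2·33) ≡ 49/7. 7⁻¹ ≡ 17 (mod 59) since 7·17 = 119 ≡ 1, so λ ≡ 49·17 ≡ 7.
  x = λ² - 47 - 47 = 49 - 94 ≡ 14; y = λ·(47 - 14) - 33 ≡ 21. → (14, 21)
double: tangent at (14, 21): λ = (3·14² + 30)/(2·21) ≡ 28/42. 42⁻¹ ≡ 52 (mod 59), so λ ≡ 28·52 ≡ 40.
  x = λ² - 14 - 14 = 1600 - 28 ≡ 38; y = λ·(14 - 38) - 21 ≡ 22. → (38, 22)
add P: (38, 22) + (47, 33). λ = (33 - 22)/(47 - 38) ≡ 11/9 mod 59. 9⁻¹ ≡ 46 (mod 59), so λ ≡ 34.
  x = λ² - 38 - 47 = 1156 - 85 ≡ 9; y = λ·(38 - 9) - 22 ≡ 20. → (9, 20)
double: tangent at (9, 20): λ = (3·9² + 30)/(2·20) ≡ 37/40. 40⁻¹ ≡ 31 (mod 59), so λ ≡ 37·31 ≡ 26.
  x = λ² - 9 - 9 = 676 - 18 ≡ 9; y = λ·(9 - 9) - 20 ≡ 39. → (9, 39)
add P: (9, 39) + (47, 33). λ = (33 - 39)/(47 - 9) ≡ 53/38 mod 59. 38⁻¹ ≡ 14 (mod 59) since 38·14 = 532 ≡ 1, so λ ≡ 34.
  x = λ² - 9 - 47 = 1156 - 56 ≡ 38; y = λ·(9 - 38) - 39 ≡ 37. → (38, 37)

(38, 37)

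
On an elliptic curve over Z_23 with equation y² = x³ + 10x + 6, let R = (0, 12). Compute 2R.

(8, 0)

tangent at (0, 12): λ = (3·0² + 10)/(2·12) ≡ 10/1. 1⁻¹ ≡ 1 (mod 23) since 1·1 = 1 ≡ 1, so λ ≡ 10·1 ≡ 10.
  x = λ² - 0 - 0 = 100 - 0 ≡ 8; y = λ·(0 - 8) - 12 ≡ 0. → (8, 0)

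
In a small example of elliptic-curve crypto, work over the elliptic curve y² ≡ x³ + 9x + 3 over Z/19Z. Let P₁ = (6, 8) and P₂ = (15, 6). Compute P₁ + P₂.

(14, 17)

(6, 8) + (15, 6). λ = (6 - 8)/(15 - 6) ≡ 17/9 mod 19. 9⁻¹ ≡ 17 (mod 19), so λ ≡ 4.
  x = λ² - 6 - 15 = 16 - 21 ≡ 14; y = λ·(6 - 14) - 8 ≡ 17. → (14, 17)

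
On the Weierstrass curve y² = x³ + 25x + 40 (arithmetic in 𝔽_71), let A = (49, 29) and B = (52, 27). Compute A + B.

(49, 29) + (52, 27). λ = (27 - 29)/(52 - 49) ≡ 69/3 mod 71. 3⁻¹ ≡ 24 (mod 71), so λ ≡ 23.
  x = λ² - 49 - 52 = 529 - 101 ≡ 2; y = λ·(49 - 2) - 29 ≡ 58. → (2, 58)

(2, 58)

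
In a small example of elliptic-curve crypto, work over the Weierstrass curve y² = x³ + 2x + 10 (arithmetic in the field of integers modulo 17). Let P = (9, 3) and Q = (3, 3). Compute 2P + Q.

(1, 9)

First 2P:
Repeated addition: build up to 2P.
2P: tangent at (9, 3): λ = (3·9² + 2)/(2·3) ≡ 7/6. 6⁻¹ ≡ 3 (mod 17) since 6·3 = 18 ≡ 1, so λ ≡ 7·3 ≡ 4.
  x = λ² - 9 - 9 = 16 - 18 ≡ 15; y = λ·(9 - 15) - 3 ≡ 7. → (15, 7)
2P = (15, 7).
Finally 2P + Q:
(15, 7) + (3, 3). λ = (3 - 7)/(3 - 15) ≡ 13/5 mod 17. 5⁻¹ ≡ 7 (mod 17), so λ ≡ 6.
  x = λ² - 15 - 3 = 36 - 18 ≡ 1; y = λ·(15 - 1) - 7 ≡ 9. → (1, 9)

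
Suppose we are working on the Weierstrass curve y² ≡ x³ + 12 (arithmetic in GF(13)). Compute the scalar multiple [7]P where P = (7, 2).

(7, 2)

Repeated addition: build up to 7P.
2P: tangent at (7, 2): λ = (3·7² + 0)/(2·2) ≡ 4/4. 4⁻¹ ≡ 10 (mod 13), so λ ≡ 4·10 ≡ 1.
  x = λ² - 7 - 7 = 1 - 14 ≡ 0; y = λ·(7 - 0) - 2 ≡ 5. → (0, 5)
3P: (0, 5) + (7, 2). λ = (2 - 5)/(7 - 0) ≡ 10/7 mod 13. 7⁻¹ ≡ 2 (mod 13), so λ ≡ 7.
  x = λ² - 0 - 7 = 49 - 7 ≡ 3; y = λ·(0 - 3) - 5 ≡ 0. → (3, 0)
4P: (3, 0) + (7, 2). λ = (2 - 0)/(7 - 3) ≡ 2/4 mod 13. 4⁻¹ ≡ 10 (mod 13), so λ ≡ 7.
  x = λ² - 3 - 7 = 49 - 10 ≡ 0; y = λ·(3 - 0) - 0 ≡ 8. → (0, 8)
5P: (0, 8) + (7, 2). λ = (2 - 8)/(7 - 0) ≡ 7/7 mod 13. 7⁻¹ ≡ 2 (mod 13), so λ ≡ 1.
  x = λ² - 0 - 7 = 1 - 7 ≡ 7; y = λ·(0 - 7) - 8 ≡ 11. → (7, 11)
6P: (7, 11) + (7, 2): same x and y₁ ≡ -y₂, so the sum is 𝒪.
7P: 𝒪 + (7, 2) = (7, 2) (identity).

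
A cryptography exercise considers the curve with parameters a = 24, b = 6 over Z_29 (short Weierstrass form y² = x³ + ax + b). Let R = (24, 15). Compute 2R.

tangent at (24, 15): λ = (3·24² + 24)/(2·15) ≡ 12/1. 1⁻¹ ≡ 1 (mod 29), so λ ≡ 12·1 ≡ 12.
  x = λ² - 24 - 24 = 144 - 48 ≡ 9; y = λ·(24 - 9) - 15 ≡ 20. → (9, 20)

(9, 20)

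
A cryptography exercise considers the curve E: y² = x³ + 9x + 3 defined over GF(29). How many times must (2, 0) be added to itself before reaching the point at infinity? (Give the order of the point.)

2P: (2, 0) + (2, 0): same x and y₁ ≡ -y₂, so the sum is the point at infinity.
2P = the point at infinity, so the order is 2.

2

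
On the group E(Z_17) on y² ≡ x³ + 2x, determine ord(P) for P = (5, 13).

10

2P: tangent at (5, 13): λ = (3·5² + 2)/(2·13) ≡ 9/9. 9⁻¹ ≡ 2 (mod 17) since 9·2 = 18 ≡ 1, so λ ≡ 9·2 ≡ 1.
  x = λ² - 5 - 5 = 1 - 10 ≡ 8; y = λ·(5 - 8) - 13 ≡ 1. → (8, 1)
3P: (8, 1) + (5, 13). λ = (13 - 1)/(5 - 8) ≡ 12/14 mod 17. 14⁻¹ ≡ 11 (mod 17), so λ ≡ 13.
  x = λ² - 8 - 5 = 169 - 13 ≡ 3; y = λ·(8 - 3) - 1 ≡ 13. → (3, 13)
4P: (3, 13) + (5, 13). λ = (13 - 13)/(5 - 3) ≡ 0/2 mod 17. 2⁻¹ ≡ 9 (mod 17), so λ ≡ 0.
  x = λ² - 3 - 5 = 0 - 8 ≡ 9; y = λ·(3 - 9) - 13 ≡ 4. → (9, 4)
5P: (9, 4) + (5, 13). λ = (13 - 4)/(5 - 9) ≡ 9/13 mod 17. 13⁻¹ ≡ 4 (mod 17), so λ ≡ 2.
  x = λ² - 9 - 5 = 4 - 14 ≡ 7; y = λ·(9 - 7) - 4 ≡ 0. → (7, 0)
6P: (7, 0) + (5, 13). λ = (13 - 0)/(5 - 7) ≡ 13/15 mod 17. 15⁻¹ ≡ 8 (mod 17), so λ ≡ 2.
  x = λ² - 7 - 5 = 4 - 12 ≡ 9; y = λ·(7 - 9) - 0 ≡ 13. → (9, 13)
7P: (9, 13) + (5, 13). λ = (13 - 13)/(5 - 9) ≡ 0/13 mod 17. 13⁻¹ ≡ 4 (mod 17) since 13·4 = 52 ≡ 1, so λ ≡ 0.
  x = λ² - 9 - 5 = 0 - 14 ≡ 3; y = λ·(9 - 3) - 13 ≡ 4. → (3, 4)
8P: (3, 4) + (5, 13). λ = (13 - 4)/(5 - 3) ≡ 9/2 mod 17. 2⁻¹ ≡ 9 (mod 17) since 2·9 = 18 ≡ 1, so λ ≡ 13.
  x = λ² - 3 - 5 = 169 - 8 ≡ 8; y = λ·(3 - 8) - 4 ≡ 16. → (8, 16)
9P: (8, 16) + (5, 13). λ = (13 - 16)/(5 - 8) ≡ 14/14 mod 17. 14⁻¹ ≡ 11 (mod 17), so λ ≡ 1.
  x = λ² - 8 - 5 = 1 - 13 ≡ 5; y = λ·(8 - 5) - 16 ≡ 4. → (5, 4)
10P: (5, 4) + (5, 13): same x and y₁ ≡ -y₂, so the sum is O.
10P = O, so the order is 10.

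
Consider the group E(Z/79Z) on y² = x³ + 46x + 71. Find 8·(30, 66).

Write P = (30, 66).
Repeated addition: build up to 8P.
2P: tangent at (30, 66): λ = (3·30² + 46)/(2·66) ≡ 60/53. 53⁻¹ ≡ 3 (mod 79), so λ ≡ 60·3 ≡ 22.
  x = λ² - 30 - 30 = 484 - 60 ≡ 29; y = λ·(30 - 29) - 66 ≡ 35. → (29, 35)
3P: (29, 35) + (30, 66). λ = (66 - 35)/(30 - 29) ≡ 31/1 mod 79. 1⁻¹ ≡ 1 (mod 79), so λ ≡ 31.
  x = λ² - 29 - 30 = 961 - 59 ≡ 33; y = λ·(29 - 33) - 35 ≡ 78. → (33, 78)
4P: (33, 78) + (30, 66). λ = (66 - 78)/(30 - 33) ≡ 67/76 mod 79. 76⁻¹ ≡ 26 (mod 79), so λ ≡ 4.
  x = λ² - 33 - 30 = 16 - 63 ≡ 32; y = λ·(33 - 32) - 78 ≡ 5. → (32, 5)
5P: (32, 5) + (30, 66). λ = (66 - 5)/(30 - 32) ≡ 61/77 mod 79. 77⁻¹ ≡ 39 (mod 79), so λ ≡ 9.
  x = λ² - 32 - 30 = 81 - 62 ≡ 19; y = λ·(32 - 19) - 5 ≡ 33. → (19, 33)
6P: (19, 33) + (30, 66). λ = (66 - 33)/(30 - 19) ≡ 33/11 mod 79. 11⁻¹ ≡ 36 (mod 79), so λ ≡ 3.
  x = λ² - 19 - 30 = 9 - 49 ≡ 39; y = λ·(19 - 39) - 33 ≡ 65. → (39, 65)
7P: (39, 65) + (30, 66). λ = (66 - 65)/(30 - 39) ≡ 1/70 mod 79. 70⁻¹ ≡ 35 (mod 79), so λ ≡ 35.
  x = λ² - 39 - 30 = 1225 - 69 ≡ 50; y = λ·(39 - 50) - 65 ≡ 24. → (50, 24)
8P: (50, 24) + (30, 66). λ = (66 - 24)/(30 - 50) ≡ 42/59 mod 79. 59⁻¹ ≡ 75 (mod 79), so λ ≡ 69.
  x = λ² - 50 - 30 = 4761 - 80 ≡ 20; y = λ·(50 - 20) - 24 ≡ 71. → (20, 71)

(20, 71)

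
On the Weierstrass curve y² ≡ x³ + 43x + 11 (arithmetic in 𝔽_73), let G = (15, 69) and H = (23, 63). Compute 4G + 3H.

First 4G:
Double-and-add on 4 = (100)₂. Start with G = (15, 69) for the leading 1-bit.
double: tangent at (15, 69): λ = (3·15² + 43)/(2·69) ≡ 61/65. 65⁻¹ ≡ 9 (mod 73), so λ ≡ 61·9 ≡ 38.
  x = λ² - 15 - 15 = 1444 - 30 ≡ 27; y = λ·(15 - 27) - 69 ≡ 59. → (27, 59)
double: tangent at (27, 59): λ = (3·27² + 43)/(2·59) ≡ 40/45. 45⁻¹ ≡ 13 (mod 73) since 45·13 = 585 ≡ 1, so λ ≡ 40·13 ≡ 9.
  x = λ² - 27 - 27 = 81 - 54 ≡ 27; y = λ·(27 - 27) - 59 ≡ 14. → (27, 14)
4G = (27, 14).
Next 3H:
Repeated addition: build up to 3H.
2H: tangent at (23, 63): λ = (3·23² + 43)/(2·63) ≡ 24/53. 53⁻¹ ≡ 62 (mod 73), so λ ≡ 24·62 ≡ 28.
  x = λ² - 23 - 23 = 784 - 46 ≡ 8; y = λ·(23 - 8) - 63 ≡ 65. → (8, 65)
3H: (8, 65) + (23, 63). λ = (63 - 65)/(23 - 8) ≡ 71/15 mod 73. 15⁻¹ ≡ 39 (mod 73), so λ ≡ 68.
  x = λ² - 8 - 23 = 4624 - 31 ≡ 67; y = λ·(8 - 67) - 65 ≡ 11. → (67, 11)
3H = (67, 11).
Finally 4G + 3H:
(27, 14) + (67, 11). λ = (11 - 14)/(67 - 27) ≡ 70/40 mod 73. 40⁻¹ ≡ 42 (mod 73), so λ ≡ 20.
  x = λ² - 27 - 67 = 400 - 94 ≡ 14; y = λ·(27 - 14) - 14 ≡ 27. → (14, 27)

(14, 27)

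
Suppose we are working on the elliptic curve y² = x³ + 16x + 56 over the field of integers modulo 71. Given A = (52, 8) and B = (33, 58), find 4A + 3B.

First 4A:
Repeated addition: build up to 4A.
2A: tangent at (52, 8): λ = (3·52² + 16)/(2·8) ≡ 34/16. 16⁻¹ ≡ 40 (mod 71), so λ ≡ 34·40 ≡ 11.
  x = λ² - 52 - 52 = 121 - 104 ≡ 17; y = λ·(52 - 17) - 8 ≡ 22. → (17, 22)
3A: (17, 22) + (52, 8). λ = (8 - 22)/(52 - 17) ≡ 57/35 mod 71. 35⁻¹ ≡ 69 (mod 71) since 35·69 = 2415 ≡ 1, so λ ≡ 28.
  x = λ² - 17 - 52 = 784 - 69 ≡ 5; y = λ·(17 - 5) - 22 ≡ 30. → (5, 30)
4A: (5, 30) + (52, 8). λ = (8 - 30)/(52 - 5) ≡ 49/47 mod 71. 47⁻¹ ≡ 68 (mod 71), so λ ≡ 66.
  x = λ² - 5 - 52 = 4356 - 57 ≡ 39; y = λ·(5 - 39) - 30 ≡ 69. → (39, 69)
4A = (39, 69).
Next 3B:
Repeated addition: build up to 3B.
2B: tangent at (33, 58): λ = (3·33² + 16)/(2·58) ≡ 17/45. 45⁻¹ ≡ 30 (mod 71) since 45·30 = 1350 ≡ 1, so λ ≡ 17·30 ≡ 13.
  x = λ² - 33 - 33 = 169 - 66 ≡ 32; y = λ·(33 - 32) - 58 ≡ 26. → (32, 26)
3B: (32, 26) + (33, 58). λ = (58 - 26)/(33 - 32) ≡ 32/1 mod 71. 1⁻¹ ≡ 1 (mod 71), so λ ≡ 32.
  x = λ² - 32 - 33 = 1024 - 65 ≡ 36; y = λ·(32 - 36) - 26 ≡ 59. → (36, 59)
3B = (36, 59).
Finally 4A + 3B:
(39, 69) + (36, 59). λ = (59 - 69)/(36 - 39) ≡ 61/68 mod 71. 68⁻¹ ≡ 47 (mod 71) since 68·47 = 3196 ≡ 1, so λ ≡ 27.
  x = λ² - 39 - 36 = 729 - 75 ≡ 15; y = λ·(39 - 15) - 69 ≡ 11. → (15, 11)

(15, 11)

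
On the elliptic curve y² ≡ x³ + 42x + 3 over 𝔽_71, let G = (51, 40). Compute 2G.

(56, 51)

tangent at (51, 40): λ = (3·51² + 42)/(2·40) ≡ 35/9. 9⁻¹ ≡ 8 (mod 71) since 9·8 = 72 ≡ 1, so λ ≡ 35·8 ≡ 67.
  x = λ² - 51 - 51 = 4489 - 102 ≡ 56; y = λ·(51 - 56) - 40 ≡ 51. → (56, 51)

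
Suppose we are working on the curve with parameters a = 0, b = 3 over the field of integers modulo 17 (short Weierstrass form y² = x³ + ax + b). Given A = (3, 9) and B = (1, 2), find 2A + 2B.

(11, 12)

First 2A:
Repeated addition: build up to 2A.
2A: tangent at (3, 9): λ = (3·3² + 0)/(2·9) ≡ 10/1. 1⁻¹ ≡ 1 (mod 17) since 1·1 = 1 ≡ 1, so λ ≡ 10·1 ≡ 10.
  x = λ² - 3 - 3 = 100 - 6 ≡ 9; y = λ·(3 - 9) - 9 ≡ 16. → (9, 16)
2A = (9, 16).
Next 2B:
Repeated addition: build up to 2B.
2B: tangent at (1, 2): λ = (3·1² + 0)/(2·2) ≡ 3/4. 4⁻¹ ≡ 13 (mod 17), so λ ≡ 3·13 ≡ 5.
  x = λ² - 1 - 1 = 25 - 2 ≡ 6; y = λ·(1 - 6) - 2 ≡ 7. → (6, 7)
2B = (6, 7).
Finally 2A + 2B:
(9, 16) + (6, 7). λ = (7 - 16)/(6 - 9) ≡ 8/14 mod 17. 14⁻¹ ≡ 11 (mod 17) since 14·11 = 154 ≡ 1, so λ ≡ 3.
  x = λ² - 9 - 6 = 9 - 15 ≡ 11; y = λ·(9 - 11) - 16 ≡ 12. → (11, 12)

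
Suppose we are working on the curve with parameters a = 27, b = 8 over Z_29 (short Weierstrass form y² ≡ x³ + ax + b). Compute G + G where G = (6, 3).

tangent at (6, 3): λ = (3·6² + 27)/(2·3) ≡ 19/6. 6⁻¹ ≡ 5 (mod 29) since 6·5 = 30 ≡ 1, so λ ≡ 19·5 ≡ 8.
  x = λ² - 6 - 6 = 64 - 12 ≡ 23; y = λ·(6 - 23) - 3 ≡ 6. → (23, 6)

(23, 6)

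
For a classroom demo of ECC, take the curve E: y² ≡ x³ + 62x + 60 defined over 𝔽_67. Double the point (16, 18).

(44, 66)

tangent at (16, 18): λ = (3·16² + 62)/(2·18) ≡ 26/36. 36⁻¹ ≡ 54 (mod 67) since 36·54 = 1944 ≡ 1, so λ ≡ 26·54 ≡ 64.
  x = λ² - 16 - 16 = 4096 - 32 ≡ 44; y = λ·(16 - 44) - 18 ≡ 66. → (44, 66)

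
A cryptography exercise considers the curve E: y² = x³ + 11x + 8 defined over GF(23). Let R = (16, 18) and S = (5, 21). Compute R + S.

(15, 11)

(16, 18) + (5, 21). λ = (21 - 18)/(5 - 16) ≡ 3/12 mod 23. 12⁻¹ ≡ 2 (mod 23), so λ ≡ 6.
  x = λ² - 16 - 5 = 36 - 21 ≡ 15; y = λ·(16 - 15) - 18 ≡ 11. → (15, 11)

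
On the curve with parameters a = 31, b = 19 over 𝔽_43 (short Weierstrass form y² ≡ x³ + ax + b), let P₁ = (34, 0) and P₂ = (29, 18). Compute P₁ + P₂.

(5, 16)

(34, 0) + (29, 18). λ = (18 - 0)/(29 - 34) ≡ 18/38 mod 43. 38⁻¹ ≡ 17 (mod 43) since 38·17 = 646 ≡ 1, so λ ≡ 5.
  x = λ² - 34 - 29 = 25 - 63 ≡ 5; y = λ·(34 - 5) - 0 ≡ 16. → (5, 16)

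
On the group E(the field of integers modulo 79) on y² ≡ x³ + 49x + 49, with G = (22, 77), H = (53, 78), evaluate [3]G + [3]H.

First 3G:
Repeated addition: build up to 3G.
2G: tangent at (22, 77): λ = (3·22² + 49)/(2·77) ≡ 0/75. 75⁻¹ ≡ 59 (mod 79), so λ ≡ 0·59 ≡ 0.
  x = λ² - 22 - 22 = 0 - 44 ≡ 35; y = λ·(22 - 35) - 77 ≡ 2. → (35, 2)
3G: (35, 2) + (22, 77). λ = (77 - 2)/(22 - 35) ≡ 75/66 mod 79. 66⁻¹ ≡ 6 (mod 79) since 66·6 = 396 ≡ 1, so λ ≡ 55.
  x = λ² - 35 - 22 = 3025 - 57 ≡ 45; y = λ·(35 - 45) - 2 ≡ 1. → (45, 1)
3G = (45, 1).
Next 3H:
Repeated addition: build up to 3H.
2H: tangent at (53, 78): λ = (3·53² + 49)/(2·78) ≡ 23/77. 77⁻¹ ≡ 39 (mod 79) since 77·39 = 3003 ≡ 1, so λ ≡ 23·39 ≡ 28.
  x = λ² - 53 - 53 = 784 - 106 ≡ 46; y = λ·(53 - 46) - 78 ≡ 39. → (46, 39)
3H: (46, 39) + (53, 78). λ = (78 - 39)/(53 - 46) ≡ 39/7 mod 79. 7⁻¹ ≡ 34 (mod 79) since 7·34 = 238 ≡ 1, so λ ≡ 62.
  x = λ² - 46 - 53 = 3844 - 99 ≡ 32; y = λ·(46 - 32) - 39 ≡ 39. → (32, 39)
3H = (32, 39).
Finally 3G + 3H:
(45, 1) + (32, 39). λ = (39 - 1)/(32 - 45) ≡ 38/66 mod 79. 66⁻¹ ≡ 6 (mod 79) since 66·6 = 396 ≡ 1, so λ ≡ 70.
  x = λ² - 45 - 32 = 4900 - 77 ≡ 4; y = λ·(45 - 4) - 1 ≡ 25. → (4, 25)

(4, 25)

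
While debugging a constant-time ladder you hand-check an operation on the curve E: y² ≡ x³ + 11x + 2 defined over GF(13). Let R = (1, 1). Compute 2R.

(8, 2)

tangent at (1, 1): λ = (3·1² + 11)/(2·1) ≡ 1/2. 2⁻¹ ≡ 7 (mod 13), so λ ≡ 1·7 ≡ 7.
  x = λ² - 1 - 1 = 49 - 2 ≡ 8; y = λ·(1 - 8) - 1 ≡ 2. → (8, 2)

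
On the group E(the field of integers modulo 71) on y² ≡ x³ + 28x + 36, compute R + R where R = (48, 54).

tangent at (48, 54): λ = (3·48² + 28)/(2·54) ≡ 53/37. 37⁻¹ ≡ 48 (mod 71), so λ ≡ 53·48 ≡ 59.
  x = λ² - 48 - 48 = 3481 - 96 ≡ 48; y = λ·(48 - 48) - 54 ≡ 17. → (48, 17)

(48, 17)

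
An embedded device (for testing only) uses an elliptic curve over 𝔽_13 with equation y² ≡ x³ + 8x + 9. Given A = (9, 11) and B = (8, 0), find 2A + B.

First 2A:
Repeated addition: build up to 2A.
2A: tangent at (9, 11): λ = (3·9² + 8)/(2·11) ≡ 4/9. 9⁻¹ ≡ 3 (mod 13) since 9·3 = 27 ≡ 1, so λ ≡ 4·3 ≡ 12.
  x = λ² - 9 - 9 = 144 - 18 ≡ 9; y = λ·(9 - 9) - 11 ≡ 2. → (9, 2)
2A = (9, 2).
Finally 2A + B:
(9, 2) + (8, 0). λ = (0 - 2)/(8 - 9) ≡ 11/12 mod 13. 12⁻¹ ≡ 12 (mod 13) since 12·12 = 144 ≡ 1, so λ ≡ 2.
  x = λ² - 9 - 8 = 4 - 17 ≡ 0; y = λ·(9 - 0) - 2 ≡ 3. → (0, 3)

(0, 3)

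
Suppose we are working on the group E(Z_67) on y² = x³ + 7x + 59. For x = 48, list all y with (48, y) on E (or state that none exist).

x³ + 7x + 59 = 110987 ≡ 35 (mod 67).
Square roots of 35 mod 67: 13 and 54 (since 13² = 169 ≡ 35).

13, 54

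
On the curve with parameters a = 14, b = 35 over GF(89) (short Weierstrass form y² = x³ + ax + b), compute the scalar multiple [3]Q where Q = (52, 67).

(84, 75)

Repeated addition: build up to 3Q.
2Q: tangent at (52, 67): λ = (3·52² + 14)/(2·67) ≡ 27/45. 45⁻¹ ≡ 2 (mod 89), so λ ≡ 27·2 ≡ 54.
  x = λ² - 52 - 52 = 2916 - 104 ≡ 53; y = λ·(52 - 53) - 67 ≡ 57. → (53, 57)
3Q: (53, 57) + (52, 67). λ = (67 - 57)/(52 - 53) ≡ 10/88 mod 89. 88⁻¹ ≡ 88 (mod 89) since 88·88 = 7744 ≡ 1, so λ ≡ 79.
  x = λ² - 53 - 52 = 6241 - 105 ≡ 84; y = λ·(53 - 84) - 57 ≡ 75. → (84, 75)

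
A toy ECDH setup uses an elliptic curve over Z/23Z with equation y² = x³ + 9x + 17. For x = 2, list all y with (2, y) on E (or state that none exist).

x³ + 9x + 17 = 43 ≡ 20 (mod 23).
20 is a non-residue mod 23; no y exists.

none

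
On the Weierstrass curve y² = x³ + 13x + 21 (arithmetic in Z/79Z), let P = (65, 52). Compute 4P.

Repeated addition: build up to 4P.
2P: tangent at (65, 52): λ = (3·65² + 13)/(2·52) ≡ 48/25. 25⁻¹ ≡ 19 (mod 79) since 25·19 = 475 ≡ 1, so λ ≡ 48·19 ≡ 43.
  x = λ² - 65 - 65 = 1849 - 130 ≡ 60; y = λ·(65 - 60) - 52 ≡ 5. → (60, 5)
3P: (60, 5) + (65, 52). λ = (52 - 5)/(65 - 60) ≡ 47/5 mod 79. 5⁻¹ ≡ 16 (mod 79) since 5·16 = 80 ≡ 1, so λ ≡ 41.
  x = λ² - 60 - 65 = 1681 - 125 ≡ 55; y = λ·(60 - 55) - 5 ≡ 42. → (55, 42)
4P: (55, 42) + (65, 52). λ = (52 - 42)/(65 - 55) ≡ 10/10 mod 79. 10⁻¹ ≡ 8 (mod 79), so λ ≡ 1.
  x = λ² - 55 - 65 = 1 - 120 ≡ 39; y = λ·(55 - 39) - 42 ≡ 53. → (39, 53)

(39, 53)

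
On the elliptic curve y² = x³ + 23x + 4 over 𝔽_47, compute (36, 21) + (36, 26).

O

The two points share x = 36 and their y-coordinates satisfy 21 + 26 ≡ 0 (mod 47), so they are inverses. Their sum is O.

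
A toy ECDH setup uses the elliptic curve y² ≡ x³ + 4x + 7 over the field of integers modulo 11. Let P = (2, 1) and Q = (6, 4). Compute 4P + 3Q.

First 4P:
Repeated addition: build up to 4P.
2P: tangent at (2, 1): λ = (3·2² + 4)/(2·1) ≡ 5/2. 2⁻¹ ≡ 6 (mod 11), so λ ≡ 5·6 ≡ 8.
  x = λ² - 2 - 2 = 64 - 4 ≡ 5; y = λ·(2 - 5) - 1 ≡ 8. → (5, 8)
3P: (5, 8) + (2, 1). λ = (1 - 8)/(2 - 5) ≡ 4/8 mod 11. 8⁻¹ ≡ 7 (mod 11), so λ ≡ 6.
  x = λ² - 5 - 2 = 36 - 7 ≡ 7; y = λ·(5 - 7) - 8 ≡ 2. → (7, 2)
4P: (7, 2) + (2, 1). λ = (1 - 2)/(2 - 7) ≡ 10/6 mod 11. 6⁻¹ ≡ 2 (mod 11) since 6·2 = 12 ≡ 1, so λ ≡ 9.
  x = λ² - 7 - 2 = 81 - 9 ≡ 6; y = λ·(7 - 6) - 2 ≡ 7. → (6, 7)
4P = (6, 7).
Next 3Q:
Repeated addition: build up to 3Q.
2Q: tangent at (6, 4): λ = (3·6² + 4)/(2·4) ≡ 2/8. 8⁻¹ ≡ 7 (mod 11), so λ ≡ 2·7 ≡ 3.
  x = λ² - 6 - 6 = 9 - 12 ≡ 8; y = λ·(6 - 8) - 4 ≡ 1. → (8, 1)
3Q: (8, 1) + (6, 4). λ = (4 - 1)/(6 - 8) ≡ 3/9 mod 11. 9⁻¹ ≡ 5 (mod 11) since 9·5 = 45 ≡ 1, so λ ≡ 4.
  x = λ² - 8 - 6 = 16 - 14 ≡ 2; y = λ·(8 - 2) - 1 ≡ 1. → (2, 1)
3Q = (2, 1).
Finally 4P + 3Q:
(6, 7) + (2, 1). λ = (1 - 7)/(2 - 6) ≡ 5/7 mod 11. 7⁻¹ ≡ 8 (mod 11) since 7·8 = 56 ≡ 1, so λ ≡ 7.
  x = λ² - 6 - 2 = 49 - 8 ≡ 8; y = λ·(6 - 8) - 7 ≡ 1. → (8, 1)

(8, 1)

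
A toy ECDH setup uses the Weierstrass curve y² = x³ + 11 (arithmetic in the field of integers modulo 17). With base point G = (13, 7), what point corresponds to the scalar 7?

Repeated addition: build up to 7G.
2G: tangent at (13, 7): λ = (3·13² + 0)/(2·7) ≡ 14/14. 14⁻¹ ≡ 11 (mod 17), so λ ≡ 14·11 ≡ 1.
  x = λ² - 13 - 13 = 1 - 26 ≡ 9; y = λ·(13 - 9) - 7 ≡ 14. → (9, 14)
3G: (9, 14) + (13, 7). λ = (7 - 14)/(13 - 9) ≡ 10/4 mod 17. 4⁻¹ ≡ 13 (mod 17) since 4·13 = 52 ≡ 1, so λ ≡ 11.
  x = λ² - 9 - 13 = 121 - 22 ≡ 14; y = λ·(9 - 14) - 14 ≡ 16. → (14, 16)
4G: (14, 16) + (13, 7). λ = (7 - 16)/(13 - 14) ≡ 8/16 mod 17. 16⁻¹ ≡ 16 (mod 17) since 16·16 = 256 ≡ 1, so λ ≡ 9.
  x = λ² - 14 - 13 = 81 - 27 ≡ 3; y = λ·(14 - 3) - 16 ≡ 15. → (3, 15)
5G: (3, 15) + (13, 7). λ = (7 - 15)/(13 - 3) ≡ 9/10 mod 17. 10⁻¹ ≡ 12 (mod 17), so λ ≡ 6.
  x = λ² - 3 - 13 = 36 - 16 ≡ 3; y = λ·(3 - 3) - 15 ≡ 2. → (3, 2)
6G: (3, 2) + (13, 7). λ = (7 - 2)/(13 - 3) ≡ 5/10 mod 17. 10⁻¹ ≡ 12 (mod 17), so λ ≡ 9.
  x = λ² - 3 - 13 = 81 - 16 ≡ 14; y = λ·(3 - 14) - 2 ≡ 1. → (14, 1)
7G: (14, 1) + (13, 7). λ = (7 - 1)/(13 - 14) ≡ 6/16 mod 17. 16⁻¹ ≡ 16 (mod 17) since 16·16 = 256 ≡ 1, so λ ≡ 11.
  x = λ² - 14 - 13 = 121 - 27 ≡ 9; y = λ·(14 - 9) - 1 ≡ 3. → (9, 3)

(9, 3)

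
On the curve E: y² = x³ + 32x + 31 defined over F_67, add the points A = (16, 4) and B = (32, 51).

(8, 53)

(16, 4) + (32, 51). λ = (51 - 4)/(32 - 16) ≡ 47/16 mod 67. 16⁻¹ ≡ 21 (mod 67), so λ ≡ 49.
  x = λ² - 16 - 32 = 2401 - 48 ≡ 8; y = λ·(16 - 8) - 4 ≡ 53. → (8, 53)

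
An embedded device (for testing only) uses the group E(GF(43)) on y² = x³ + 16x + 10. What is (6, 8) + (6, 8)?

(40, 8)

tangent at (6, 8): λ = (3·6² + 16)/(2·8) ≡ 38/16. 16⁻¹ ≡ 35 (mod 43) since 16·35 = 560 ≡ 1, so λ ≡ 38·35 ≡ 40.
  x = λ² - 6 - 6 = 1600 - 12 ≡ 40; y = λ·(6 - 40) - 8 ≡ 8. → (40, 8)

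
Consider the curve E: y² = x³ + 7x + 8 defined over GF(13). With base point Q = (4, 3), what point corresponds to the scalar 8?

Double-and-add on 8 = (1000)₂. Start with Q = (4, 3) for the leading 1-bit.
double: tangent at (4, 3): λ = (3·4² + 7)/(2·3) ≡ 3/6. 6⁻¹ ≡ 11 (mod 13), so λ ≡ 3·11 ≡ 7.
  x = λ² - 4 - 4 = 49 - 8 ≡ 2; y = λ·(4 - 2) - 3 ≡ 11. → (2, 11)
double: tangent at (2, 11): λ = (3·2² + 7)/(2·11) ≡ 6/9. 9⁻¹ ≡ 3 (mod 13), so λ ≡ 6·3 ≡ 5.
  x = λ² - 2 - 2 = 25 - 4 ≡ 8; y = λ·(2 - 8) - 11 ≡ 11. → (8, 11)
double: tangent at (8, 11): λ = (3·8² + 7)/(2·11) ≡ 4/9. 9⁻¹ ≡ 3 (mod 13) since 9·3 = 27 ≡ 1, so λ ≡ 4·3 ≡ 12.
  x = λ² - 8 - 8 = 144 - 16 ≡ 11; y = λ·(8 - 11) - 11 ≡ 5. → (11, 5)

(11, 5)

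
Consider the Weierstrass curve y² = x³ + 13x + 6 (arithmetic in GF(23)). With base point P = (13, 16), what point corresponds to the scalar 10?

O

Double-and-add on 10 = (1010)₂. Start with P = (13, 16) for the leading 1-bit.
double: tangent at (13, 16): λ = (3·13² + 13)/(2·16) ≡ 14/9. 9⁻¹ ≡ 18 (mod 23) since 9·18 = 162 ≡ 1, so λ ≡ 14·18 ≡ 22.
  x = λ² - 13 - 13 = 484 - 26 ≡ 21; y = λ·(13 - 21) - 16 ≡ 15. → (21, 15)
double: tangent at (21, 15): λ = (3·21² + 13)/(2·15) ≡ 2/7. 7⁻¹ ≡ 10 (mod 23), so λ ≡ 2·10 ≡ 20.
  x = λ² - 21 - 21 = 400 - 42 ≡ 13; y = λ·(21 - 13) - 15 ≡ 7. → (13, 7)
add P: (13, 7) + (13, 16): same x and y₁ ≡ -y₂, so the sum is 𝒪.
double: 𝒪 + 𝒪 = 𝒪 (identity).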